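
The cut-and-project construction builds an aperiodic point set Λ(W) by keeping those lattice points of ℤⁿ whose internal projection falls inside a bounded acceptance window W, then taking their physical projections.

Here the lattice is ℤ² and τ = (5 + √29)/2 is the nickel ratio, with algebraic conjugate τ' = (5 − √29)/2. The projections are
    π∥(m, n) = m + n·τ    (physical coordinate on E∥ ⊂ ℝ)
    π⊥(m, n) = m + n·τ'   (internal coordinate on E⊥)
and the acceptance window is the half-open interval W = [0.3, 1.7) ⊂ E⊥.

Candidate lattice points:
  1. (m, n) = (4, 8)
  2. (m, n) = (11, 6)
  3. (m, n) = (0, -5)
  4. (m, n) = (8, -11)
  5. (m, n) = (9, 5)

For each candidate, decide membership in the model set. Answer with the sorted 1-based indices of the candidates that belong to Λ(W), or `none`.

Compute τ' = (5−√29)/2 = -0.192582, so π⊥(m,n) = m -0.192582·n.
#1 (4,8): internal coord 4 + (8)·τ' = +2.459341; +2.459341 ∉ [0.3, 1.7) → out
#2 (11,6): internal coord 11 + (6)·τ' = +9.844506; +9.844506 ∉ [0.3, 1.7) → out
#3 (0,-5): internal coord 0 + (-5)·τ' = +0.962912; +0.962912 ∈ [0.3, 1.7) → IN Λ
#4 (8,-11): internal coord 8 + (-11)·τ' = +10.118406; +10.118406 ∉ [0.3, 1.7) → out
#5 (9,5): internal coord 9 + (5)·τ' = +8.037088; +8.037088 ∉ [0.3, 1.7) → out

3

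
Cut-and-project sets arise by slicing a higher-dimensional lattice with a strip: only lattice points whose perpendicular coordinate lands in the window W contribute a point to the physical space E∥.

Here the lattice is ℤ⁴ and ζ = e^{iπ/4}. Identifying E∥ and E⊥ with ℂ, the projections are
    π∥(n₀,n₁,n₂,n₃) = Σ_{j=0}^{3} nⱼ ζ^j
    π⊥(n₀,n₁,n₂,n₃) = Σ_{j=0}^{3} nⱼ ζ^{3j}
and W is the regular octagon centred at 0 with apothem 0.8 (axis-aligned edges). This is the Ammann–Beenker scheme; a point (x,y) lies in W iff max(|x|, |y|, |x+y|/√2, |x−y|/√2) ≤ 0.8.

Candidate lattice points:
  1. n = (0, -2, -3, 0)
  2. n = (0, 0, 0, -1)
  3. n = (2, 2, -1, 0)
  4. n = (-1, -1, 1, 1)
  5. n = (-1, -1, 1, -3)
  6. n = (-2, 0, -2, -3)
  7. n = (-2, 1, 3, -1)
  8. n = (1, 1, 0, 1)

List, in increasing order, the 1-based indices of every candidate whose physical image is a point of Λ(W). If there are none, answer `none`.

π⊥(n) = n₀ + n₁ζ³ + n₂ζ⁶ + n₃ζ⁹ where ζ = e^{iπ/4}.
candidate 1: n = (0, -2, -3, 0) → π⊥ ≈ (+1.41421, +1.58579); max(|x|,|y|,|x±y|/√2) = 2.12132 > 0.8 ⇒ ∉ W
candidate 2: n = (0, 0, 0, -1) → π⊥ ≈ (-0.70711, -0.70711); max(|x|,|y|,|x±y|/√2) = 1.00000 > 0.8 ⇒ ∉ W
candidate 3: n = (2, 2, -1, 0) → π⊥ ≈ (+0.58579, +2.41421); max(|x|,|y|,|x±y|/√2) = 2.41421 > 0.8 ⇒ ∉ W
candidate 4: n = (-1, -1, 1, 1) → π⊥ ≈ (+0.41421, -1.00000); max(|x|,|y|,|x±y|/√2) = 1.00000 > 0.8 ⇒ ∉ W
candidate 5: n = (-1, -1, 1, -3) → π⊥ ≈ (-2.41421, -3.82843); max(|x|,|y|,|x±y|/√2) = 4.41421 > 0.8 ⇒ ∉ W
candidate 6: n = (-2, 0, -2, -3) → π⊥ ≈ (-4.12132, -0.12132); max(|x|,|y|,|x±y|/√2) = 4.12132 > 0.8 ⇒ ∉ W
candidate 7: n = (-2, 1, 3, -1) → π⊥ ≈ (-3.41421, -3.00000); max(|x|,|y|,|x±y|/√2) = 4.53553 > 0.8 ⇒ ∉ W
candidate 8: n = (1, 1, 0, 1) → π⊥ ≈ (+1.00000, +1.41421); max(|x|,|y|,|x±y|/√2) = 1.70711 > 0.8 ⇒ ∉ W

none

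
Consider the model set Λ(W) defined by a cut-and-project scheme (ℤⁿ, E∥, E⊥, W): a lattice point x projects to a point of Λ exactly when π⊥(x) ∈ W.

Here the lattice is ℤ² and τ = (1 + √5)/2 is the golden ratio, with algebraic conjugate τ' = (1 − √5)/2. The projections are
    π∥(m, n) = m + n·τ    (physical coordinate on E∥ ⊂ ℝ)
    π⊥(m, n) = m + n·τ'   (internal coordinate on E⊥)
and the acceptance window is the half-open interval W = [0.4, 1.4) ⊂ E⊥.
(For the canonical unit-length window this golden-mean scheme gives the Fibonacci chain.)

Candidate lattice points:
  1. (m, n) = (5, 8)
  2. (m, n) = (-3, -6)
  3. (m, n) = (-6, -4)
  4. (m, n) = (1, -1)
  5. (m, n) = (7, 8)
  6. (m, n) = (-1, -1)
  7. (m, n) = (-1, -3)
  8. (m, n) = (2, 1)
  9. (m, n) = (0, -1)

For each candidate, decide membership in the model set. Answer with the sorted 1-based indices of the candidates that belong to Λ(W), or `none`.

2, 7, 8, 9

Compute τ' = (1−√5)/2 = -0.61803, so π⊥(m,n) = m -0.61803·n.
[1] lift (5,8): star map gives 0.05573; window check 0.4 ≤ 0.05573 < 1.4 is false → out
[2] lift (-3,-6): star map gives 0.70820; window check 0.4 ≤ 0.70820 < 1.4 is true → IN Λ
[3] lift (-6,-4): star map gives -3.52786; window check 0.4 ≤ -3.52786 < 1.4 is false → out
[4] lift (1,-1): star map gives 1.61803; window check 0.4 ≤ 1.61803 < 1.4 is false → out
[5] lift (7,8): star map gives 2.05573; window check 0.4 ≤ 2.05573 < 1.4 is false → out
[6] lift (-1,-1): star map gives -0.38197; window check 0.4 ≤ -0.38197 < 1.4 is false → out
[7] lift (-1,-3): star map gives 0.85410; window check 0.4 ≤ 0.85410 < 1.4 is true → IN Λ
[8] lift (2,1): star map gives 1.38197; window check 0.4 ≤ 1.38197 < 1.4 is true → IN Λ
[9] lift (0,-1): star map gives 0.61803; window check 0.4 ≤ 0.61803 < 1.4 is true → IN Λ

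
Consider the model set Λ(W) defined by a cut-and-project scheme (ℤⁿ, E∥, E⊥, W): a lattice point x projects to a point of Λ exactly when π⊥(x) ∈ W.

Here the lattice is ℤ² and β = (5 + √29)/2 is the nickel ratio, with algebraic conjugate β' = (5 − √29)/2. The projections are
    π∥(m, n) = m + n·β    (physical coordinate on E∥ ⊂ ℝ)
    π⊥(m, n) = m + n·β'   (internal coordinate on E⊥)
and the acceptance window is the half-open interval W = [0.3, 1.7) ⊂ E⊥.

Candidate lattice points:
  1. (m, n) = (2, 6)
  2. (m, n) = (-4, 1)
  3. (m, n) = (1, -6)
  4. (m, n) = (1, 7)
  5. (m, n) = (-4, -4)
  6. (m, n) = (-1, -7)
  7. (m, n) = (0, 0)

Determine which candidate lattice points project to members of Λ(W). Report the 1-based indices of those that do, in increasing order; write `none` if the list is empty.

β' = (5−√29)/2 ≈ -0.1926.
#1 (2,6): internal coord 2 + (6)·β' = +0.8445; +0.8445 ∈ [0.3, 1.7) → IN Λ
#2 (-4,1): internal coord -4 + (1)·β' = -4.1926; -4.1926 ∉ [0.3, 1.7) → out
#3 (1,-6): internal coord 1 + (-6)·β' = +2.1555; +2.1555 ∉ [0.3, 1.7) → out
#4 (1,7): internal coord 1 + (7)·β' = -0.3481; -0.3481 ∉ [0.3, 1.7) → out
#5 (-4,-4): internal coord -4 + (-4)·β' = -3.2297; -3.2297 ∉ [0.3, 1.7) → out
#6 (-1,-7): internal coord -1 + (-7)·β' = +0.3481; +0.3481 ∈ [0.3, 1.7) → IN Λ
#7 (0,0): internal coord 0 + (0)·β' = +0.0000; +0.0000 ∉ [0.3, 1.7) → out

1, 6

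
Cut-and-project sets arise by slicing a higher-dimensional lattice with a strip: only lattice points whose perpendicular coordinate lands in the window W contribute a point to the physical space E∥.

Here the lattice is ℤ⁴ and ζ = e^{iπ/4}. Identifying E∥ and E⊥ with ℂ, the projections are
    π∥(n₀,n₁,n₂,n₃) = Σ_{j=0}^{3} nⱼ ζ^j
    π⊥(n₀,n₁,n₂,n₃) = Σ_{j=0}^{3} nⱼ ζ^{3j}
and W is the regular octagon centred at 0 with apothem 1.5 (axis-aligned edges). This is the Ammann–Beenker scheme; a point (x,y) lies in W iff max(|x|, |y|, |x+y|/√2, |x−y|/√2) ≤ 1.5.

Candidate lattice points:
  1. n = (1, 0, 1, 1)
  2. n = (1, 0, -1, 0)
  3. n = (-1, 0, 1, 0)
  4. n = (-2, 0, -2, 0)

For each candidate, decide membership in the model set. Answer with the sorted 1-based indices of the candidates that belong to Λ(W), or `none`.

2, 3

With ζ = e^{iπ/4} the internal vectors are ζ^0,ζ^3,ζ^6,ζ^9.
#1 (1, 0, 1, 1): internal (1.7071, -0.2929); octagon support 1.7071 vs apothem 1.5 → ∉ W
#2 (1, 0, -1, 0): internal (1.0000, 1.0000); octagon support 1.4142 vs apothem 1.5 → ∈ W
#3 (-1, 0, 1, 0): internal (-1.0000, -1.0000); octagon support 1.4142 vs apothem 1.5 → ∈ W
#4 (-2, 0, -2, 0): internal (-2.0000, 2.0000); octagon support 2.8284 vs apothem 1.5 → ∉ W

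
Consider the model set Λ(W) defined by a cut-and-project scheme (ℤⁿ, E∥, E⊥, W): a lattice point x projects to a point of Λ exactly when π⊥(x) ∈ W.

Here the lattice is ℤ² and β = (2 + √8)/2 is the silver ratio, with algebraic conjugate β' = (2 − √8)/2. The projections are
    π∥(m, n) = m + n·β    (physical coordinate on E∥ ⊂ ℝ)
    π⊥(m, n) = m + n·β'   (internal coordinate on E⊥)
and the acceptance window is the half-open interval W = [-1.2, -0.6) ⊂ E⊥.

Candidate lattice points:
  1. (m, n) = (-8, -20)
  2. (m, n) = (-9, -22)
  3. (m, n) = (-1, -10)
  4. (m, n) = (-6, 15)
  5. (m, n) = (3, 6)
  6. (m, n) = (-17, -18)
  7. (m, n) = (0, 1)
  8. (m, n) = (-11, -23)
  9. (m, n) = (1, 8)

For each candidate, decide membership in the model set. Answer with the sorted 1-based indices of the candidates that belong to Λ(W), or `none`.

none

β' = (2−√8)/2 ≈ -0.41421.
candidate 1: (m,n)=(-8,-20) → π∥ = -8-20·β ≈ -56.28427, π⊥ = -8-20·β' ≈ 0.28427 ∉ [-1.2, -0.6) ⇒ out
candidate 2: (m,n)=(-9,-22) → π∥ = -9-22·β ≈ -62.11270, π⊥ = -9-22·β' ≈ 0.11270 ∉ [-1.2, -0.6) ⇒ out
candidate 3: (m,n)=(-1,-10) → π∥ = -1-10·β ≈ -25.14214, π⊥ = -1-10·β' ≈ 3.14214 ∉ [-1.2, -0.6) ⇒ out
candidate 4: (m,n)=(-6,15) → π∥ = -6+15·β ≈ 30.21320, π⊥ = -6+15·β' ≈ -12.21320 ∉ [-1.2, -0.6) ⇒ out
candidate 5: (m,n)=(3,6) → π∥ = 3+6·β ≈ 17.48528, π⊥ = 3+6·β' ≈ 0.51472 ∉ [-1.2, -0.6) ⇒ out
candidate 6: (m,n)=(-17,-18) → π∥ = -17-18·β ≈ -60.45584, π⊥ = -17-18·β' ≈ -9.54416 ∉ [-1.2, -0.6) ⇒ out
candidate 7: (m,n)=(0,1) → π∥ = 0+1·β ≈ 2.41421, π⊥ = 0+1·β' ≈ -0.41421 ∉ [-1.2, -0.6) ⇒ out
candidate 8: (m,n)=(-11,-23) → π∥ = -11-23·β ≈ -66.52691, π⊥ = -11-23·β' ≈ -1.47309 ∉ [-1.2, -0.6) ⇒ out
candidate 9: (m,n)=(1,8) → π∥ = 1+8·β ≈ 20.31371, π⊥ = 1+8·β' ≈ -2.31371 ∉ [-1.2, -0.6) ⇒ out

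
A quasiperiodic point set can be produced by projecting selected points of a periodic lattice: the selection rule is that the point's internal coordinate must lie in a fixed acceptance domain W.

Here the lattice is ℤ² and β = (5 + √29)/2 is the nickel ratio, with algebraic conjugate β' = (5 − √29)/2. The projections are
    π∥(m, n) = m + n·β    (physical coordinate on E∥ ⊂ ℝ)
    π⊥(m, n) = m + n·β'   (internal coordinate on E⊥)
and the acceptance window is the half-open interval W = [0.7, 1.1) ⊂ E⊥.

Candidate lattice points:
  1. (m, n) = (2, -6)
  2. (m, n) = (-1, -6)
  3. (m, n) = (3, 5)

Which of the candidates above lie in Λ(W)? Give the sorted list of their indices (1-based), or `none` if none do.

Numerically β ≈ 5.1926 and β' = −1/β ≈ -0.1926.
[1] lift (2,-6): star map gives 3.1555; window check 0.7 ≤ 3.1555 < 1.1 is false → out
[2] lift (-1,-6): star map gives 0.1555; window check 0.7 ≤ 0.1555 < 1.1 is false → out
[3] lift (3,5): star map gives 2.0371; window check 0.7 ≤ 2.0371 < 1.1 is false → out

none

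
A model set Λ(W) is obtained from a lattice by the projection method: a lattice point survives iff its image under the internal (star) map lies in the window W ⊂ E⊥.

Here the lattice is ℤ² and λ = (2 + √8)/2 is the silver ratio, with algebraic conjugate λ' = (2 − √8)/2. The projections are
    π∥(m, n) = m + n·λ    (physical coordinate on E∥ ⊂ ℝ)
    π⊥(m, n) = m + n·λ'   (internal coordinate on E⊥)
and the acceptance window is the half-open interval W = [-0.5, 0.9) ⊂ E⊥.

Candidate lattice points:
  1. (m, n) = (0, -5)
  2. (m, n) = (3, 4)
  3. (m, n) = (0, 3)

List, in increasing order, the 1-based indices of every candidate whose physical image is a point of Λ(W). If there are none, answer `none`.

Numerically λ ≈ 2.4142 and λ' = −1/λ ≈ -0.4142.
[1] lift (0,-5): star map gives 2.0711; window check -0.5 ≤ 2.0711 < 0.9 is false → out
[2] lift (3,4): star map gives 1.3431; window check -0.5 ≤ 1.3431 < 0.9 is false → out
[3] lift (0,3): star map gives -1.2426; window check -0.5 ≤ -1.2426 < 0.9 is false → out

none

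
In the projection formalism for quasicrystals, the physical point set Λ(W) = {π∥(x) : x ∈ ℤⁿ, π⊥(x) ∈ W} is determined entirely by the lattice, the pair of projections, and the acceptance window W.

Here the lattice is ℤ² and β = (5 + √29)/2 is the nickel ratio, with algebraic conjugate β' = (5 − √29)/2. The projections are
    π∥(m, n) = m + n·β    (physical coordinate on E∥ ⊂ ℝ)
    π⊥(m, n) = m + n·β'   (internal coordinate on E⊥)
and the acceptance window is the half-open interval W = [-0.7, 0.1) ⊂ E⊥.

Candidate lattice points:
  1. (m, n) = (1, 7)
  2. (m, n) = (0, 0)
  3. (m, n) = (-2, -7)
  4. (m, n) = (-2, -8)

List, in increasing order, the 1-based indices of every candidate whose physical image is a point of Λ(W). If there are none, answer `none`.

Compute β' = (5−√29)/2 = -0.19258, so π⊥(m,n) = m -0.19258·n.
[1] lift (1,7): star map gives -0.34808; window check -0.7 ≤ -0.34808 < 0.1 is true → IN Λ
[2] lift (0,0): star map gives 0.00000; window check -0.7 ≤ 0.00000 < 0.1 is true → IN Λ
[3] lift (-2,-7): star map gives -0.65192; window check -0.7 ≤ -0.65192 < 0.1 is true → IN Λ
[4] lift (-2,-8): star map gives -0.45934; window check -0.7 ≤ -0.45934 < 0.1 is true → IN Λ

1, 2, 3, 4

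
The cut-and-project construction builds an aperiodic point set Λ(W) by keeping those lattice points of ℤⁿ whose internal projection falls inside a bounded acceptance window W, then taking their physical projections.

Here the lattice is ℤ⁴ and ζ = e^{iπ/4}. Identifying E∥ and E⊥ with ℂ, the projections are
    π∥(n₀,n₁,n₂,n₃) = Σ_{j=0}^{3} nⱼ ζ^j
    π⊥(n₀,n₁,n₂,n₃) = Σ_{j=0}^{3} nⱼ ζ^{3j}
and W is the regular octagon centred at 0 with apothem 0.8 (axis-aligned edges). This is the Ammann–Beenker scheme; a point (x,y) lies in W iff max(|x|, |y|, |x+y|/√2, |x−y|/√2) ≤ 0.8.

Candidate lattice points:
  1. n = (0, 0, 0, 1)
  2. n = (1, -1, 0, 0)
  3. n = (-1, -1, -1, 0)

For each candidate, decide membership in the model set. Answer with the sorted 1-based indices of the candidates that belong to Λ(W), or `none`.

With ζ = e^{iπ/4} the internal vectors are ζ^0,ζ^3,ζ^6,ζ^9.
candidate 1: n = (0, 0, 0, 1) → π⊥ ≈ (+0.70711, +0.70711); max(|x|,|y|,|x±y|/√2) = 1.00000 > 0.8 ⇒ ∉ W
candidate 2: n = (1, -1, 0, 0) → π⊥ ≈ (+1.70711, -0.70711); max(|x|,|y|,|x±y|/√2) = 1.70711 > 0.8 ⇒ ∉ W
candidate 3: n = (-1, -1, -1, 0) → π⊥ ≈ (-0.29289, +0.29289); max(|x|,|y|,|x±y|/√2) = 0.41421 ≤ 0.8 ⇒ ∈ W

3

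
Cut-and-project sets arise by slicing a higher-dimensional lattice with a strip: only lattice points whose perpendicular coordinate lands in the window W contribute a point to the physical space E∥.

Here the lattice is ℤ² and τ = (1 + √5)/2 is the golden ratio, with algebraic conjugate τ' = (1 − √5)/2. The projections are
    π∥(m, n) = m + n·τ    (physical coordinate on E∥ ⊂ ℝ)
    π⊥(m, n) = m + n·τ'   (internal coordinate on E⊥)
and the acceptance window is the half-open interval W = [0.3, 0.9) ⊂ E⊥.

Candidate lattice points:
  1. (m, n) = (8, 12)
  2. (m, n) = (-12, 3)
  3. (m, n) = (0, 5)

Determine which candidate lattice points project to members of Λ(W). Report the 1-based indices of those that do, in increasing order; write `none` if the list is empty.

1

τ' = (1−√5)/2 ≈ -0.6180.
[1] lift (8,12): star map gives 0.5836; window check 0.3 ≤ 0.5836 < 0.9 is true → IN Λ
[2] lift (-12,3): star map gives -13.8541; window check 0.3 ≤ -13.8541 < 0.9 is false → out
[3] lift (0,5): star map gives -3.0902; window check 0.3 ≤ -3.0902 < 0.9 is false → out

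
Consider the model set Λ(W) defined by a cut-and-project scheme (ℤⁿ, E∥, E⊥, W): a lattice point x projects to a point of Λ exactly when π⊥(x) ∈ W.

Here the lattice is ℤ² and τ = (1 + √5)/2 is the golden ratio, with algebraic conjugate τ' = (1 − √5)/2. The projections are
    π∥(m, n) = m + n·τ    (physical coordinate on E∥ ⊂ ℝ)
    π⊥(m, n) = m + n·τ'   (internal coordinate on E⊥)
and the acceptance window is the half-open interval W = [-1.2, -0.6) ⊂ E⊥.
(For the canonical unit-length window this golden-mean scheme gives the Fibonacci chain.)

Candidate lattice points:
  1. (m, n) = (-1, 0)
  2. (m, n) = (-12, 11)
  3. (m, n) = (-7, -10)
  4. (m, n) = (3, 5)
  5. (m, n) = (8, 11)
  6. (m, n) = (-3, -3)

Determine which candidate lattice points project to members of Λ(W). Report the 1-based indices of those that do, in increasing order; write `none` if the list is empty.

Compute τ' = (1−√5)/2 = -0.6180, so π⊥(m,n) = m -0.6180·n.
[1] lift (-1,0): star map gives -1.0000; window check -1.2 ≤ -1.0000 < -0.6 is true → IN Λ
[2] lift (-12,11): star map gives -18.7984; window check -1.2 ≤ -18.7984 < -0.6 is false → out
[3] lift (-7,-10): star map gives -0.8197; window check -1.2 ≤ -0.8197 < -0.6 is true → IN Λ
[4] lift (3,5): star map gives -0.0902; window check -1.2 ≤ -0.0902 < -0.6 is false → out
[5] lift (8,11): star map gives 1.2016; window check -1.2 ≤ 1.2016 < -0.6 is false → out
[6] lift (-3,-3): star map gives -1.1459; window check -1.2 ≤ -1.1459 < -0.6 is true → IN Λ

1, 3, 6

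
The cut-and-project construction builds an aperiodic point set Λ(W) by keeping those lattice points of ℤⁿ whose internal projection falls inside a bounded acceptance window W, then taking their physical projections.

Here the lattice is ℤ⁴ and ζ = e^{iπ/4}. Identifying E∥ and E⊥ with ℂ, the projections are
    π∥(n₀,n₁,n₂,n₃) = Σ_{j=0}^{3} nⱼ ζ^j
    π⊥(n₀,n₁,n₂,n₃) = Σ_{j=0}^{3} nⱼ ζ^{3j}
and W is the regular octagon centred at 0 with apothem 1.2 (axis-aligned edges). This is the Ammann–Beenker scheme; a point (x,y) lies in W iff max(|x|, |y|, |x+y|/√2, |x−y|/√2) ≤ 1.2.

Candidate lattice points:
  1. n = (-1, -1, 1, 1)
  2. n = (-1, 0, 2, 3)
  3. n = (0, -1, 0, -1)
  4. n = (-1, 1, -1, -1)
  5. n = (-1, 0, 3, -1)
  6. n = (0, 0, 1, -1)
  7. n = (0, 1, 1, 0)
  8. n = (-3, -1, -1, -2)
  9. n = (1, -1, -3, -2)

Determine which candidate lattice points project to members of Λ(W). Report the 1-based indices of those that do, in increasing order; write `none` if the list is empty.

1, 2, 7, 9

Internal map: ζ^{3j} for j=0..3 gives (1,0), (−√2/2,√2/2), (0,−1), (√2/2,√2/2).
candidate 1: n = (-1, -1, 1, 1) → π⊥ ≈ (+0.4142, -1.0000); max(|x|,|y|,|x±y|/√2) = 1.0000 ≤ 1.2 ⇒ ∈ W
candidate 2: n = (-1, 0, 2, 3) → π⊥ ≈ (+1.1213, +0.1213); max(|x|,|y|,|x±y|/√2) = 1.1213 ≤ 1.2 ⇒ ∈ W
candidate 3: n = (0, -1, 0, -1) → π⊥ ≈ (+0.0000, -1.4142); max(|x|,|y|,|x±y|/√2) = 1.4142 > 1.2 ⇒ ∉ W
candidate 4: n = (-1, 1, -1, -1) → π⊥ ≈ (-2.4142, +1.0000); max(|x|,|y|,|x±y|/√2) = 2.4142 > 1.2 ⇒ ∉ W
candidate 5: n = (-1, 0, 3, -1) → π⊥ ≈ (-1.7071, -3.7071); max(|x|,|y|,|x±y|/√2) = 3.8284 > 1.2 ⇒ ∉ W
candidate 6: n = (0, 0, 1, -1) → π⊥ ≈ (-0.7071, -1.7071); max(|x|,|y|,|x±y|/√2) = 1.7071 > 1.2 ⇒ ∉ W
candidate 7: n = (0, 1, 1, 0) → π⊥ ≈ (-0.7071, -0.2929); max(|x|,|y|,|x±y|/√2) = 0.7071 ≤ 1.2 ⇒ ∈ W
candidate 8: n = (-3, -1, -1, -2) → π⊥ ≈ (-3.7071, -1.1213); max(|x|,|y|,|x±y|/√2) = 3.7071 > 1.2 ⇒ ∉ W
candidate 9: n = (1, -1, -3, -2) → π⊥ ≈ (+0.2929, +0.8787); max(|x|,|y|,|x±y|/√2) = 0.8787 ≤ 1.2 ⇒ ∈ W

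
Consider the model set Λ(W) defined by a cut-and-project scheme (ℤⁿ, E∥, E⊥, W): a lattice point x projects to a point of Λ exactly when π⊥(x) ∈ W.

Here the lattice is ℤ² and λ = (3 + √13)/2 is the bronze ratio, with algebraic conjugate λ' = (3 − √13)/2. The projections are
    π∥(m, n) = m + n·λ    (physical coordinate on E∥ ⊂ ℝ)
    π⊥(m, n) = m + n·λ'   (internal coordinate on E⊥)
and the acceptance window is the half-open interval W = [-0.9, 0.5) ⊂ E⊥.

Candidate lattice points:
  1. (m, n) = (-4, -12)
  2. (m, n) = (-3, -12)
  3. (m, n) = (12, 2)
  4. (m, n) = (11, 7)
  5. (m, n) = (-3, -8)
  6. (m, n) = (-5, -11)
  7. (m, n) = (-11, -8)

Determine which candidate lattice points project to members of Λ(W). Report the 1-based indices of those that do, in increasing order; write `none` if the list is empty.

Numerically λ ≈ 3.302776 and λ' = −1/λ ≈ -0.302776.
#1 (-4,-12): internal coord -4 + (-12)·λ' = -0.366692; -0.366692 ∈ [-0.9, 0.5) → IN Λ
#2 (-3,-12): internal coord -3 + (-12)·λ' = +0.633308; +0.633308 ∉ [-0.9, 0.5) → out
#3 (12,2): internal coord 12 + (2)·λ' = +11.394449; +11.394449 ∉ [-0.9, 0.5) → out
#4 (11,7): internal coord 11 + (7)·λ' = +8.880571; +8.880571 ∉ [-0.9, 0.5) → out
#5 (-3,-8): internal coord -3 + (-8)·λ' = -0.577795; -0.577795 ∈ [-0.9, 0.5) → IN Λ
#6 (-5,-11): internal coord -5 + (-11)·λ' = -1.669468; -1.669468 ∉ [-0.9, 0.5) → out
#7 (-11,-8): internal coord -11 + (-8)·λ' = -8.577795; -8.577795 ∉ [-0.9, 0.5) → out

1, 5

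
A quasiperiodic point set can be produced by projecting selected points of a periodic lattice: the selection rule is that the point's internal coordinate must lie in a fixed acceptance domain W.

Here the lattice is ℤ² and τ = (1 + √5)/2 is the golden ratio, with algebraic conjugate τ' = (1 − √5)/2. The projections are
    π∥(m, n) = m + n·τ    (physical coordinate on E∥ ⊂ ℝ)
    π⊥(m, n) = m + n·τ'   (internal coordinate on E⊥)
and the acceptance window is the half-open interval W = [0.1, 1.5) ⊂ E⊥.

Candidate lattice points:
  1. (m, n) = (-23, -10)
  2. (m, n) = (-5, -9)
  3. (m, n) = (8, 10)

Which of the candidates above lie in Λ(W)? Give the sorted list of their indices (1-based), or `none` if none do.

2

Compute τ' = (1−√5)/2 = -0.618034, so π⊥(m,n) = m -0.618034·n.
[1] lift (-23,-10): star map gives -16.819660; window check 0.1 ≤ -16.819660 < 1.5 is false → out
[2] lift (-5,-9): star map gives 0.562306; window check 0.1 ≤ 0.562306 < 1.5 is true → IN Λ
[3] lift (8,10): star map gives 1.819660; window check 0.1 ≤ 1.819660 < 1.5 is false → out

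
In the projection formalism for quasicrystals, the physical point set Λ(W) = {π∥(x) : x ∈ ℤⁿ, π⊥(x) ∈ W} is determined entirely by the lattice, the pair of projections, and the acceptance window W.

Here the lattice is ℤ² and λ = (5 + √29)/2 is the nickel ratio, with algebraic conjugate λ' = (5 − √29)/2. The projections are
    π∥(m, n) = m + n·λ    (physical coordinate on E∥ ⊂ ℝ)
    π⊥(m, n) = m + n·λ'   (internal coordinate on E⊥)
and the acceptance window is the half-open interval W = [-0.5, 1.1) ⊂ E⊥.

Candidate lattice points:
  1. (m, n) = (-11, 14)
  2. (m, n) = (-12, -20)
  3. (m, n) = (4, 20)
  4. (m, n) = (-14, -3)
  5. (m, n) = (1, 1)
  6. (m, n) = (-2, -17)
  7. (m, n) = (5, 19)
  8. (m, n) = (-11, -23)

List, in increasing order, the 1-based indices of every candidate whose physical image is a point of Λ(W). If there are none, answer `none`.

3, 5

Numerically λ ≈ 5.1926 and λ' = −1/λ ≈ -0.1926.
[1] lift (-11,14): star map gives -13.6962; window check -0.5 ≤ -13.6962 < 1.1 is false → out
[2] lift (-12,-20): star map gives -8.1484; window check -0.5 ≤ -8.1484 < 1.1 is false → out
[3] lift (4,20): star map gives 0.1484; window check -0.5 ≤ 0.1484 < 1.1 is true → IN Λ
[4] lift (-14,-3): star map gives -13.4223; window check -0.5 ≤ -13.4223 < 1.1 is false → out
[5] lift (1,1): star map gives 0.8074; window check -0.5 ≤ 0.8074 < 1.1 is true → IN Λ
[6] lift (-2,-17): star map gives 1.2739; window check -0.5 ≤ 1.2739 < 1.1 is false → out
[7] lift (5,19): star map gives 1.3409; window check -0.5 ≤ 1.3409 < 1.1 is false → out
[8] lift (-11,-23): star map gives -6.5706; window check -0.5 ≤ -6.5706 < 1.1 is false → out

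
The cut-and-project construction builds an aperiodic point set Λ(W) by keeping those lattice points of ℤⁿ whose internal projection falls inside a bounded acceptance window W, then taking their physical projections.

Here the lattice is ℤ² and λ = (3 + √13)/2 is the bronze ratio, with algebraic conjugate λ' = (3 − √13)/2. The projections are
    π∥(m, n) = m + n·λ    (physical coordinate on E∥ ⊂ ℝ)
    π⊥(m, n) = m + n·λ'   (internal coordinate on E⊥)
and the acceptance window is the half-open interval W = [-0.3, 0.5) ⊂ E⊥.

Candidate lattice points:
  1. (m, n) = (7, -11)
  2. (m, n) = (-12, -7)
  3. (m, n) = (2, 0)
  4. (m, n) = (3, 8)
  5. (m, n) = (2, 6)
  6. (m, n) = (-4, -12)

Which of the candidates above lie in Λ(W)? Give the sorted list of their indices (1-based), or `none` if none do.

5

λ' = (3−√13)/2 ≈ -0.302776.
#1 (7,-11): internal coord 7 + (-11)·λ' = +10.330532; +10.330532 ∉ [-0.3, 0.5) → out
#2 (-12,-7): internal coord -12 + (-7)·λ' = -9.880571; -9.880571 ∉ [-0.3, 0.5) → out
#3 (2,0): internal coord 2 + (0)·λ' = +2.000000; +2.000000 ∉ [-0.3, 0.5) → out
#4 (3,8): internal coord 3 + (8)·λ' = +0.577795; +0.577795 ∉ [-0.3, 0.5) → out
#5 (2,6): internal coord 2 + (6)·λ' = +0.183346; +0.183346 ∈ [-0.3, 0.5) → IN Λ
#6 (-4,-12): internal coord -4 + (-12)·λ' = -0.366692; -0.366692 ∉ [-0.3, 0.5) → out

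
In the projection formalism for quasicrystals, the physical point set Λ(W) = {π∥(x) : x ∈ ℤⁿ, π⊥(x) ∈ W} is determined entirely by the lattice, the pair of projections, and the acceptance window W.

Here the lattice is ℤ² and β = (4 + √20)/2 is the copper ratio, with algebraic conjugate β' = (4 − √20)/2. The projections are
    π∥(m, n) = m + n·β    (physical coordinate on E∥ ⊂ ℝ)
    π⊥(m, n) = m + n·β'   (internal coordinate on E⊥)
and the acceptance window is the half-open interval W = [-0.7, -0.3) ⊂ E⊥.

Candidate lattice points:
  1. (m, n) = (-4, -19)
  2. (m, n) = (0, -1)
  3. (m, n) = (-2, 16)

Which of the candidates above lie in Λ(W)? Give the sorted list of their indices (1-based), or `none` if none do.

none

Compute β' = (4−√20)/2 = -0.236068, so π⊥(m,n) = m -0.236068·n.
[1] lift (-4,-19): star map gives 0.485292; window check -0.7 ≤ 0.485292 < -0.3 is false → out
[2] lift (0,-1): star map gives 0.236068; window check -0.7 ≤ 0.236068 < -0.3 is false → out
[3] lift (-2,16): star map gives -5.777088; window check -0.7 ≤ -5.777088 < -0.3 is false → out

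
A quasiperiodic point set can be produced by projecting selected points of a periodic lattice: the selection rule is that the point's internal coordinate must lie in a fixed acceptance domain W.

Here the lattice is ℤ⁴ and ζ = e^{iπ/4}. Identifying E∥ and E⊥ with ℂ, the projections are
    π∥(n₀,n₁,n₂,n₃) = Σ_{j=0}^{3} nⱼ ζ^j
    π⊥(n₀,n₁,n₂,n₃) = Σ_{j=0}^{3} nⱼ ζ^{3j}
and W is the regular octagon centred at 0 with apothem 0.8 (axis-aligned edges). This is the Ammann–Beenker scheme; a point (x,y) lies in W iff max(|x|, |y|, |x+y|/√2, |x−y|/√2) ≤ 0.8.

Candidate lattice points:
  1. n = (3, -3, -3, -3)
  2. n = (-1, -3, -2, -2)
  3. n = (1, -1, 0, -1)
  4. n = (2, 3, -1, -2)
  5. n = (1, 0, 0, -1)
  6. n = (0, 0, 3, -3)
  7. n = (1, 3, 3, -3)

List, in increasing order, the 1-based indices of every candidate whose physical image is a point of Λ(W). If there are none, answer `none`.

π⊥(n) = n₀ + n₁ζ³ + n₂ζ⁶ + n₃ζ⁹ where ζ = e^{iπ/4}.
candidate 1: n = (3, -3, -3, -3) → π⊥ ≈ (+3.0000, -1.2426); max(|x|,|y|,|x±y|/√2) = 3.0000 > 0.8 ⇒ ∉ W
candidate 2: n = (-1, -3, -2, -2) → π⊥ ≈ (-0.2929, -1.5355); max(|x|,|y|,|x±y|/√2) = 1.5355 > 0.8 ⇒ ∉ W
candidate 3: n = (1, -1, 0, -1) → π⊥ ≈ (+1.0000, -1.4142); max(|x|,|y|,|x±y|/√2) = 1.7071 > 0.8 ⇒ ∉ W
candidate 4: n = (2, 3, -1, -2) → π⊥ ≈ (-1.5355, +1.7071); max(|x|,|y|,|x±y|/√2) = 2.2929 > 0.8 ⇒ ∉ W
candidate 5: n = (1, 0, 0, -1) → π⊥ ≈ (+0.2929, -0.7071); max(|x|,|y|,|x±y|/√2) = 0.7071 ≤ 0.8 ⇒ ∈ W
candidate 6: n = (0, 0, 3, -3) → π⊥ ≈ (-2.1213, -5.1213); max(|x|,|y|,|x±y|/√2) = 5.1213 > 0.8 ⇒ ∉ W
candidate 7: n = (1, 3, 3, -3) → π⊥ ≈ (-3.2426, -3.0000); max(|x|,|y|,|x±y|/√2) = 4.4142 > 0.8 ⇒ ∉ W

5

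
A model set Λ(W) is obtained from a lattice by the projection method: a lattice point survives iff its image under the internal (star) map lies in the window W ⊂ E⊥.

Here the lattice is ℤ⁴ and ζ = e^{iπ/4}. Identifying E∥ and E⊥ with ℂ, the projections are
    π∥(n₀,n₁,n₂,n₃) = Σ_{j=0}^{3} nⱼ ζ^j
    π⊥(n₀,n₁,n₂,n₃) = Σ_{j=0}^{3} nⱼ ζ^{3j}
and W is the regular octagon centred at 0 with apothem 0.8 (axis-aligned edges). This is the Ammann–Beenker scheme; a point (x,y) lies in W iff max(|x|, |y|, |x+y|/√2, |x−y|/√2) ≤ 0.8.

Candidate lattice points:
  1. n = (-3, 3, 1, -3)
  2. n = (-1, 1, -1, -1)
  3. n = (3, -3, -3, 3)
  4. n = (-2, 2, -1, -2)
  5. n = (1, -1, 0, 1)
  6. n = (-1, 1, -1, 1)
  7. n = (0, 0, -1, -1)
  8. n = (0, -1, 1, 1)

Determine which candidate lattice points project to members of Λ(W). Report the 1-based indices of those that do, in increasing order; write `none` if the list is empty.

7

With ζ = e^{iπ/4} the internal vectors are ζ^0,ζ^3,ζ^6,ζ^9.
#1 (-3, 3, 1, -3): internal (-7.24264, -1.00000); octagon support 7.24264 vs apothem 0.8 → ∉ W
#2 (-1, 1, -1, -1): internal (-2.41421, 1.00000); octagon support 2.41421 vs apothem 0.8 → ∉ W
#3 (3, -3, -3, 3): internal (7.24264, 3.00000); octagon support 7.24264 vs apothem 0.8 → ∉ W
#4 (-2, 2, -1, -2): internal (-4.82843, 1.00000); octagon support 4.82843 vs apothem 0.8 → ∉ W
#5 (1, -1, 0, 1): internal (2.41421, 0.00000); octagon support 2.41421 vs apothem 0.8 → ∉ W
#6 (-1, 1, -1, 1): internal (-1.00000, 2.41421); octagon support 2.41421 vs apothem 0.8 → ∉ W
#7 (0, 0, -1, -1): internal (-0.70711, 0.29289); octagon support 0.70711 vs apothem 0.8 → ∈ W
#8 (0, -1, 1, 1): internal (1.41421, -1.00000); octagon support 1.70711 vs apothem 0.8 → ∉ W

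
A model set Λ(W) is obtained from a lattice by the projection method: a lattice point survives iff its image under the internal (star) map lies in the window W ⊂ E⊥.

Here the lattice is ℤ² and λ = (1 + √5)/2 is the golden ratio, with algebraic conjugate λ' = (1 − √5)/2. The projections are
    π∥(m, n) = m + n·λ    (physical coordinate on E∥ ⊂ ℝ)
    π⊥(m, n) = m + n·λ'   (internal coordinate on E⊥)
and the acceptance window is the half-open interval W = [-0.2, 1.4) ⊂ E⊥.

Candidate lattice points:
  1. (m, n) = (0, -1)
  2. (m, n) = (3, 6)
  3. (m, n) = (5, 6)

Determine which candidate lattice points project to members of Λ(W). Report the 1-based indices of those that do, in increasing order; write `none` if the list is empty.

Numerically λ ≈ 1.6180 and λ' = −1/λ ≈ -0.6180.
candidate 1: (m,n)=(0,-1) → π∥ = 0-1·λ ≈ -1.6180, π⊥ = 0-1·λ' ≈ 0.6180 ∈ [-0.2, 1.4) ⇒ IN Λ
candidate 2: (m,n)=(3,6) → π∥ = 3+6·λ ≈ 12.7082, π⊥ = 3+6·λ' ≈ -0.7082 ∉ [-0.2, 1.4) ⇒ out
candidate 3: (m,n)=(5,6) → π∥ = 5+6·λ ≈ 14.7082, π⊥ = 5+6·λ' ≈ 1.2918 ∈ [-0.2, 1.4) ⇒ IN Λ

1, 3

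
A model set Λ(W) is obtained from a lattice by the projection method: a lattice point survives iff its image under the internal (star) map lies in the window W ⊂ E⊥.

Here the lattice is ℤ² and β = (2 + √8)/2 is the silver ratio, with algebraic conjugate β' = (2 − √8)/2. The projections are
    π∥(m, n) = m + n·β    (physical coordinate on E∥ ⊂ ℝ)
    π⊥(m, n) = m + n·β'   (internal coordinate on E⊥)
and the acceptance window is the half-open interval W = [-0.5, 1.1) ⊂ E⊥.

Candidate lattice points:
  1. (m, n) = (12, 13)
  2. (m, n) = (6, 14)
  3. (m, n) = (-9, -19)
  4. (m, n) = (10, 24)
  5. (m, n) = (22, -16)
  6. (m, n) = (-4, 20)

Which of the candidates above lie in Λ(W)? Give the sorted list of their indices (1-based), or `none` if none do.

β' = (2−√8)/2 ≈ -0.414214.
candidate 1: (m,n)=(12,13) → π∥ = 12+13·β ≈ 43.384776, π⊥ = 12+13·β' ≈ 6.615224 ∉ [-0.5, 1.1) ⇒ out
candidate 2: (m,n)=(6,14) → π∥ = 6+14·β ≈ 39.798990, π⊥ = 6+14·β' ≈ 0.201010 ∈ [-0.5, 1.1) ⇒ IN Λ
candidate 3: (m,n)=(-9,-19) → π∥ = -9-19·β ≈ -54.870058, π⊥ = -9-19·β' ≈ -1.129942 ∉ [-0.5, 1.1) ⇒ out
candidate 4: (m,n)=(10,24) → π∥ = 10+24·β ≈ 67.941125, π⊥ = 10+24·β' ≈ 0.058875 ∈ [-0.5, 1.1) ⇒ IN Λ
candidate 5: (m,n)=(22,-16) → π∥ = 22-16·β ≈ -16.627417, π⊥ = 22-16·β' ≈ 28.627417 ∉ [-0.5, 1.1) ⇒ out
candidate 6: (m,n)=(-4,20) → π∥ = -4+20·β ≈ 44.284271, π⊥ = -4+20·β' ≈ -12.284271 ∉ [-0.5, 1.1) ⇒ out

2, 4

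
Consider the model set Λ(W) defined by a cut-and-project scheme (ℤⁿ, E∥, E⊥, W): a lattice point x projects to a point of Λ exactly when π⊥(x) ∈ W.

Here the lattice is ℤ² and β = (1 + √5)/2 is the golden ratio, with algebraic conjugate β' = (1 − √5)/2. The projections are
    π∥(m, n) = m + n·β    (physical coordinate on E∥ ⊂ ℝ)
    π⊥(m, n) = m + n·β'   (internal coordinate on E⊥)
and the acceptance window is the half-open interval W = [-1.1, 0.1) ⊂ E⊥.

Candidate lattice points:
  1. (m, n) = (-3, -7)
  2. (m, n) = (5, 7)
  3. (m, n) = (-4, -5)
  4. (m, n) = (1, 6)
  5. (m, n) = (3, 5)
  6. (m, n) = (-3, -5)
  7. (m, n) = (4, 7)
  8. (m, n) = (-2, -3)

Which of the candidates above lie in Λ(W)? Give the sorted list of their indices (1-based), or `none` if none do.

Numerically β ≈ 1.618034 and β' = −1/β ≈ -0.618034.
#1 (-3,-7): internal coord -3 + (-7)·β' = +1.326238; +1.326238 ∉ [-1.1, 0.1) → out
#2 (5,7): internal coord 5 + (7)·β' = +0.673762; +0.673762 ∉ [-1.1, 0.1) → out
#3 (-4,-5): internal coord -4 + (-5)·β' = -0.909830; -0.909830 ∈ [-1.1, 0.1) → IN Λ
#4 (1,6): internal coord 1 + (6)·β' = -2.708204; -2.708204 ∉ [-1.1, 0.1) → out
#5 (3,5): internal coord 3 + (5)·β' = -0.090170; -0.090170 ∈ [-1.1, 0.1) → IN Λ
#6 (-3,-5): internal coord -3 + (-5)·β' = +0.090170; +0.090170 ∈ [-1.1, 0.1) → IN Λ
#7 (4,7): internal coord 4 + (7)·β' = -0.326238; -0.326238 ∈ [-1.1, 0.1) → IN Λ
#8 (-2,-3): internal coord -2 + (-3)·β' = -0.145898; -0.145898 ∈ [-1.1, 0.1) → IN Λ

3, 5, 6, 7, 8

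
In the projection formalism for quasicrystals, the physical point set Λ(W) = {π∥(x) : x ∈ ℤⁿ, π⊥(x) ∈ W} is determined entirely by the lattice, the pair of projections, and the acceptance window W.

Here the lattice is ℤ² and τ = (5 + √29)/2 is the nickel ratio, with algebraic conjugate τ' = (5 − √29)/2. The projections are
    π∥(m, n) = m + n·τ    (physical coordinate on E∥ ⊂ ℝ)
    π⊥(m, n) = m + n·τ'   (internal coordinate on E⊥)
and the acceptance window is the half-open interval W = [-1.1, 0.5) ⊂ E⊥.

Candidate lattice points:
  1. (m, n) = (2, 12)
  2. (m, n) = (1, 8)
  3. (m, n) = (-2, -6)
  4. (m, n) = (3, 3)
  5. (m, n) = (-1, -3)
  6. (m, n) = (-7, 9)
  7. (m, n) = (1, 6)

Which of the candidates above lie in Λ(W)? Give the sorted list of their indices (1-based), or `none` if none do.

1, 2, 3, 5, 7

Compute τ' = (5−√29)/2 = -0.192582, so π⊥(m,n) = m -0.192582·n.
#1 (2,12): internal coord 2 + (12)·τ' = -0.310989; -0.310989 ∈ [-1.1, 0.5) → IN Λ
#2 (1,8): internal coord 1 + (8)·τ' = -0.540659; -0.540659 ∈ [-1.1, 0.5) → IN Λ
#3 (-2,-6): internal coord -2 + (-6)·τ' = -0.844506; -0.844506 ∈ [-1.1, 0.5) → IN Λ
#4 (3,3): internal coord 3 + (3)·τ' = +2.422253; +2.422253 ∉ [-1.1, 0.5) → out
#5 (-1,-3): internal coord -1 + (-3)·τ' = -0.422253; -0.422253 ∈ [-1.1, 0.5) → IN Λ
#6 (-7,9): internal coord -7 + (9)·τ' = -8.733242; -8.733242 ∉ [-1.1, 0.5) → out
#7 (1,6): internal coord 1 + (6)·τ' = -0.155494; -0.155494 ∈ [-1.1, 0.5) → IN Λ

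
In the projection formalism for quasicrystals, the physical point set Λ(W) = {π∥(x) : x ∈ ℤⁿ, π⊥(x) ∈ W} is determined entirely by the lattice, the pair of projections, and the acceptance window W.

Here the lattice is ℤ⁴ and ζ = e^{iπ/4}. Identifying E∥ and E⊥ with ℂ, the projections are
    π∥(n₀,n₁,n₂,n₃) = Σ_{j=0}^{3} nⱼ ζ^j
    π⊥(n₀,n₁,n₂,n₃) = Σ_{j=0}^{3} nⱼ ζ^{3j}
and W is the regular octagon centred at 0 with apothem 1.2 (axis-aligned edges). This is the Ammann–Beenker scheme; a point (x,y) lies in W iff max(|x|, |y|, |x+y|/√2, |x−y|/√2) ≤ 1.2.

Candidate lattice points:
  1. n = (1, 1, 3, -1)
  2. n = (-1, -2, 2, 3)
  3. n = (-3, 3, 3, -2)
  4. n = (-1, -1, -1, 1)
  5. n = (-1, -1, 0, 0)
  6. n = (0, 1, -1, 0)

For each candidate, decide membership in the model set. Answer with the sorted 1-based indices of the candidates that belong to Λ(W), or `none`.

With ζ = e^{iπ/4} the internal vectors are ζ^0,ζ^3,ζ^6,ζ^9.
#1 (1, 1, 3, -1): internal (-0.414214, -3.000000); octagon support 3.000000 vs apothem 1.2 → ∉ W
#2 (-1, -2, 2, 3): internal (2.535534, -1.292893); octagon support 2.707107 vs apothem 1.2 → ∉ W
#3 (-3, 3, 3, -2): internal (-6.535534, -2.292893); octagon support 6.535534 vs apothem 1.2 → ∉ W
#4 (-1, -1, -1, 1): internal (0.414214, 1.000000); octagon support 1.000000 vs apothem 1.2 → ∈ W
#5 (-1, -1, 0, 0): internal (-0.292893, -0.707107); octagon support 0.707107 vs apothem 1.2 → ∈ W
#6 (0, 1, -1, 0): internal (-0.707107, 1.707107); octagon support 1.707107 vs apothem 1.2 → ∉ W

4, 5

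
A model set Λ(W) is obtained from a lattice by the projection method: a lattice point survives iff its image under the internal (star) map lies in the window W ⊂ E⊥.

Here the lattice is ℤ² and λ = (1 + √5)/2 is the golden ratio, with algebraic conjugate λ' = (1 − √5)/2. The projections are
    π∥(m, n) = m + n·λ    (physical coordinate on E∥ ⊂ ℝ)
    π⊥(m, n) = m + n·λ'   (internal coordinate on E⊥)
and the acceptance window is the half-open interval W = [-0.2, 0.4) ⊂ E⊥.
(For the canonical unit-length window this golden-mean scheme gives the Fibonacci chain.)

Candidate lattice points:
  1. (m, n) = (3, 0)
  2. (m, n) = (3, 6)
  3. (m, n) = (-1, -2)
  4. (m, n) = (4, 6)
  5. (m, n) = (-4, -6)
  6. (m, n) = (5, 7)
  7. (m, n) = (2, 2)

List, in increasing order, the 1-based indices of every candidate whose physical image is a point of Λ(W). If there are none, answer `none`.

3, 4

λ' = (1−√5)/2 ≈ -0.6180.
#1 (3,0): internal coord 3 + (0)·λ' = +3.0000; +3.0000 ∉ [-0.2, 0.4) → out
#2 (3,6): internal coord 3 + (6)·λ' = -0.7082; -0.7082 ∉ [-0.2, 0.4) → out
#3 (-1,-2): internal coord -1 + (-2)·λ' = +0.2361; +0.2361 ∈ [-0.2, 0.4) → IN Λ
#4 (4,6): internal coord 4 + (6)·λ' = +0.2918; +0.2918 ∈ [-0.2, 0.4) → IN Λ
#5 (-4,-6): internal coord -4 + (-6)·λ' = -0.2918; -0.2918 ∉ [-0.2, 0.4) → out
#6 (5,7): internal coord 5 + (7)·λ' = +0.6738; +0.6738 ∉ [-0.2, 0.4) → out
#7 (2,2): internal coord 2 + (2)·λ' = +0.7639; +0.7639 ∉ [-0.2, 0.4) → out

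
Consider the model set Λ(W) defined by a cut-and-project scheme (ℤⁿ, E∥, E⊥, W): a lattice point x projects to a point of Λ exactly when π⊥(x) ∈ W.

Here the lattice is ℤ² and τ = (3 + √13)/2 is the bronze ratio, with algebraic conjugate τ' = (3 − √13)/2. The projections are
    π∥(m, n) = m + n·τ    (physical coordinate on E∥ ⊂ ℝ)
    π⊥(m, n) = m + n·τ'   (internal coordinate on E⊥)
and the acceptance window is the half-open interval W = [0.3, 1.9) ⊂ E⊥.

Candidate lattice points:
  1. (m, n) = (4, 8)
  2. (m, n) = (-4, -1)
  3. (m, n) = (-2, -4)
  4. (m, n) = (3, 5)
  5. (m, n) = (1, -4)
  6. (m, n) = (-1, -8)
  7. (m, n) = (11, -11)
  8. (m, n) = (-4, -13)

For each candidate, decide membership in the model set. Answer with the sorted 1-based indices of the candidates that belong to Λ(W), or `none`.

1, 4, 6

Numerically τ ≈ 3.30278 and τ' = −1/τ ≈ -0.30278.
#1 (4,8): internal coord 4 + (8)·τ' = +1.57779; +1.57779 ∈ [0.3, 1.9) → IN Λ
#2 (-4,-1): internal coord -4 + (-1)·τ' = -3.69722; -3.69722 ∉ [0.3, 1.9) → out
#3 (-2,-4): internal coord -2 + (-4)·τ' = -0.78890; -0.78890 ∉ [0.3, 1.9) → out
#4 (3,5): internal coord 3 + (5)·τ' = +1.48612; +1.48612 ∈ [0.3, 1.9) → IN Λ
#5 (1,-4): internal coord 1 + (-4)·τ' = +2.21110; +2.21110 ∉ [0.3, 1.9) → out
#6 (-1,-8): internal coord -1 + (-8)·τ' = +1.42221; +1.42221 ∈ [0.3, 1.9) → IN Λ
#7 (11,-11): internal coord 11 + (-11)·τ' = +14.33053; +14.33053 ∉ [0.3, 1.9) → out
#8 (-4,-13): internal coord -4 + (-13)·τ' = -0.06392; -0.06392 ∉ [0.3, 1.9) → out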